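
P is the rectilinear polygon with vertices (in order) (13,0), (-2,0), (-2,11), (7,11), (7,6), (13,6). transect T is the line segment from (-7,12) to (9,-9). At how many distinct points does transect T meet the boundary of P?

The segment meets the boundary at (2.143,0), (-2,5.438).

2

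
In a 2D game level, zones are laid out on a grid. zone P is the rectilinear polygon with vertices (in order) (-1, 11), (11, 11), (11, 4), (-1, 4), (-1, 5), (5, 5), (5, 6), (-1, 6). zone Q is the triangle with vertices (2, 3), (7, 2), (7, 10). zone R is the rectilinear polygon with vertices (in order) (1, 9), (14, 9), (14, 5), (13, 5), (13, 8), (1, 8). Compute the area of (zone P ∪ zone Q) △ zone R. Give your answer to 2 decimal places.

82.36

|zone P ∪ zone Q| = 86.3571.
|(zone P ∪ zone Q) ∩ zone R| = 10.
|(zone P ∪ zone Q) △ zone R| = 86.3571 + 16 − 20 = 82.36.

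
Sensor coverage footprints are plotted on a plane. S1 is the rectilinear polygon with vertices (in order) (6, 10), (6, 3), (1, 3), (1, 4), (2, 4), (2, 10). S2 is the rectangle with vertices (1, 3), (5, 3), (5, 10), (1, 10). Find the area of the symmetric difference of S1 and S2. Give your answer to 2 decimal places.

|S1| = 29, |S2| = 28, |S1∩S2| = 22.
|S1 △ S2| = |S1| + |S2| − 2·|S1∩S2| = 29 + 28 − 44 = 13.00.

13.00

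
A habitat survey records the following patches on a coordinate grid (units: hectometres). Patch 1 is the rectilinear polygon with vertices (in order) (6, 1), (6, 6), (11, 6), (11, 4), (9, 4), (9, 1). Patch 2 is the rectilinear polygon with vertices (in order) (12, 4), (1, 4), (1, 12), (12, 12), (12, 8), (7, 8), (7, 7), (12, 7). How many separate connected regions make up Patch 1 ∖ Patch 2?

1

Patch 1 ∖ Patch 2 is a single connected region.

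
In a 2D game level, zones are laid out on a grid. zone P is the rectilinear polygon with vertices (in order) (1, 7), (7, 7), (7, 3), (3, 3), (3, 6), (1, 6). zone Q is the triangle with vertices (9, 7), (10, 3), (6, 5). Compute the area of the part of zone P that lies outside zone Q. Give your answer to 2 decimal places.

17.42

|zone P| = 18, |zone P∩zone Q| = 0.5833.
|zone P ∖ zone Q| = |zone P| − |zone P∩zone Q| = 18 − 0.5833 = 17.42.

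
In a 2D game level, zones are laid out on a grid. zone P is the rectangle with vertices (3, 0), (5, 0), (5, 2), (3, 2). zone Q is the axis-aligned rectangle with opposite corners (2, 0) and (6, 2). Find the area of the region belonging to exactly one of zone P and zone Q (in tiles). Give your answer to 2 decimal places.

4.00

|zone P∩zone Q|: x∈[3,5], y∈[0,2] → 2·2 = 4.
|zone P △ zone Q| = |zone P| + |zone Q| − 2·|zone P∩zone Q| = 4 + 8 − 8 = 4.00.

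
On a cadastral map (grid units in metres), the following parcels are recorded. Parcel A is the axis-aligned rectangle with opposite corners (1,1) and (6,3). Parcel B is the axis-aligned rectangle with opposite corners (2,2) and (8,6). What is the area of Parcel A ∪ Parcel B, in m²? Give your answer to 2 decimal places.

By inclusion–exclusion:
Individual areas: |Parcel A| = 10, |Parcel B| = 24.
|Parcel A∩Parcel B|: x∈[2,6], y∈[2,3] → 4·1 = 4.
|Parcel A ∪ Parcel B| = 34 − 4 = 30.00.

30.00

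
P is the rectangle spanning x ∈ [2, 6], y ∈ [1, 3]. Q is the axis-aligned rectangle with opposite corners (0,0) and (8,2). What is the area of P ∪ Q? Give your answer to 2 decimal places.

By inclusion–exclusion:
Individual areas: |P| = 8, |Q| = 16.
|P∩Q|: x∈[2,6], y∈[1,2] → 4·1 = 4.
|P ∪ Q| = 24 − 4 = 20.00.

20.00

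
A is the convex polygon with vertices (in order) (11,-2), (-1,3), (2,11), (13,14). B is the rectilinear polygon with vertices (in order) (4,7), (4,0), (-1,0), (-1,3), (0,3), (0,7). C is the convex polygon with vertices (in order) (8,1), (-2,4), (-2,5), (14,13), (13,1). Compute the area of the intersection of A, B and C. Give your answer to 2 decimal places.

15.77

The intersection is the polygon with vertices (0,5.667), (0.154,6.077), (2,7), (4,7), (4,2.2), (0,3.4).
By the shoelace formula its area is 15.77.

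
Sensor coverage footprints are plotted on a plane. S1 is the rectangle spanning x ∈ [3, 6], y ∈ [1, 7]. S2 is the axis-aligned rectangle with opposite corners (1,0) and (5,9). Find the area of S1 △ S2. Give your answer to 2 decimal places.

|S1∩S2|: x∈[3,5], y∈[1,7] → 2·6 = 12.
|S1 △ S2| = |S1| + |S2| − 2·|S1∩S2| = 18 + 36 − 24 = 30.00.

30.00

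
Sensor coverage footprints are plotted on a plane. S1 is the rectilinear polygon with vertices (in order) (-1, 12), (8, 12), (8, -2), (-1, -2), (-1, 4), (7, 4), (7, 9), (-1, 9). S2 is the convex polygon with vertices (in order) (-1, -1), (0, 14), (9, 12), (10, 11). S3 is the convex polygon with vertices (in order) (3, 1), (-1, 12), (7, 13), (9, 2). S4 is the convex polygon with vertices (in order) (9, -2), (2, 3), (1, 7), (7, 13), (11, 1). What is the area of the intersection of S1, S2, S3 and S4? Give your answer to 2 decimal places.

10.61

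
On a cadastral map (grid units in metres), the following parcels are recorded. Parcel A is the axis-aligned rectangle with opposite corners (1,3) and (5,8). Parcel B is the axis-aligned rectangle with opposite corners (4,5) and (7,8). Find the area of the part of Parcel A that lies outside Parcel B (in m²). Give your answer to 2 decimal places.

17.00

|Parcel A∩Parcel B|: x∈[4,5], y∈[5,8] → 1·3 = 3.
|Parcel A| = 20.
|Parcel A ∖ Parcel B| = |Parcel A| − |Parcel A∩Parcel B| = 20 − 3 = 17.00.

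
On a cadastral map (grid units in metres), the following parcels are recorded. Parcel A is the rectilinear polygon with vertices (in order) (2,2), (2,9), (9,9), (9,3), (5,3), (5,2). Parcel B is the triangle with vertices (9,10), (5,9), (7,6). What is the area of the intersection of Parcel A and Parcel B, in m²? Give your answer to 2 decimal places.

5.25

The intersection is the polygon with vertices (8.5,9), (7,6), (5,9).
By the shoelace formula its area is 5.25.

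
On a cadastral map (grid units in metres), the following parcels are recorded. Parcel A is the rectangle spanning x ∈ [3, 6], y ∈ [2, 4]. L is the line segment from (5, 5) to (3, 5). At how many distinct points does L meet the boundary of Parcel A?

0

The segment lies entirely outside Parcel A and never meets its boundary.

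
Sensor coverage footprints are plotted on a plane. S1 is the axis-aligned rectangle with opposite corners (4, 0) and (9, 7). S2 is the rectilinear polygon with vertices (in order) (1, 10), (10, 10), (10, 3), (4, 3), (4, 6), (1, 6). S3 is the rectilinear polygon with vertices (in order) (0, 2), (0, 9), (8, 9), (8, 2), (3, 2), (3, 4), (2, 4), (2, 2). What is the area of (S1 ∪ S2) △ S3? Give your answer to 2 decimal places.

49.00

|S1 ∪ S2| = 69.
|(S1 ∪ S2) ∩ S3| = 37.
|(S1 ∪ S2) △ S3| = 69 + 54 − 74 = 49.00.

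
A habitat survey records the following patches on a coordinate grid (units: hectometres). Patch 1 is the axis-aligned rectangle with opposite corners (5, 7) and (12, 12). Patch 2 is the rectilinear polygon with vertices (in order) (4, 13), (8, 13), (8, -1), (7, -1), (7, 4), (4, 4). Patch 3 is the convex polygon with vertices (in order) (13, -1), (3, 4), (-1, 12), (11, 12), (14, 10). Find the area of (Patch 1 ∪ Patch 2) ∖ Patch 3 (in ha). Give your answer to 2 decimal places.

|Patch 1 ∪ Patch 2| = 61.
|(Patch 1 ∪ Patch 2) ∩ Patch 3| = 53.9167.
|(Patch 1 ∪ Patch 2) ∖ Patch 3| = 61 − 53.9167 = 7.08.

7.08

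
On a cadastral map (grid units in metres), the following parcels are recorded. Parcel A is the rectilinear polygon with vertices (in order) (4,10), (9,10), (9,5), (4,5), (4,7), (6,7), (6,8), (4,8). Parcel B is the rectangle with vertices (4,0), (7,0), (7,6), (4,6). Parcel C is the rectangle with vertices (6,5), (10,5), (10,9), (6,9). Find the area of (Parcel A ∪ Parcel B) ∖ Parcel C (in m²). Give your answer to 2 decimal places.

|Parcel A ∪ Parcel B| = 38.
|(Parcel A ∪ Parcel B) ∩ Parcel C| = 12.
|(Parcel A ∪ Parcel B) ∖ Parcel C| = 38 − 12 = 26.00.

26.00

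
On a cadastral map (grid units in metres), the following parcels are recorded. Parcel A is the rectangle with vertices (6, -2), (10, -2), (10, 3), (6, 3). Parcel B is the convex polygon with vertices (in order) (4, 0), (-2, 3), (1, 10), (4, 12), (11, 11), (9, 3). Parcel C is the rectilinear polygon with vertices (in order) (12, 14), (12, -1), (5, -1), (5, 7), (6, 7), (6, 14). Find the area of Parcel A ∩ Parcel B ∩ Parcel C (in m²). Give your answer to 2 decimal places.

The intersection is the polygon with vertices (9,3), (6,1.2), (6,3).
By the shoelace formula its area is 2.70.

2.70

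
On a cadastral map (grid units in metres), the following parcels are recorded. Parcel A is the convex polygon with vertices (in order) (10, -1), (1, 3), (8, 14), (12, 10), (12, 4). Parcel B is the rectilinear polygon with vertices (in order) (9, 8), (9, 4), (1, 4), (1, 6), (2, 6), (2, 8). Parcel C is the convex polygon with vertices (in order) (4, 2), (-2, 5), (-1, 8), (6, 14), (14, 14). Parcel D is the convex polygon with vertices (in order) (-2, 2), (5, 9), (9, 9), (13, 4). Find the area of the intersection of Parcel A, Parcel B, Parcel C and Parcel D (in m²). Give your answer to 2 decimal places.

The intersection is the polygon with vertices (5.667,4), (1.636,4), (4.182,8), (9,8).
By the shoelace formula its area is 17.70.

17.70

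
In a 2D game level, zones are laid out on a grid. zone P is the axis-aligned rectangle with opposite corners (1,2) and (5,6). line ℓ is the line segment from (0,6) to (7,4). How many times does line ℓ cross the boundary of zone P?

The segment meets the boundary at (5,4.571), (1,5.714).

2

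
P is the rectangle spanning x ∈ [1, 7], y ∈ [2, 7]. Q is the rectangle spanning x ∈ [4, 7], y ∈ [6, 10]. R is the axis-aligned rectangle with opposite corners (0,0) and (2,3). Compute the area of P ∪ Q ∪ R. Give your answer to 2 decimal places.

44.00

By inclusion–exclusion:
Individual areas: |P| = 30, |Q| = 12, |R| = 6.
|P∩Q|: x∈[4,7], y∈[6,7] → 3·1 = 3.
|P∩R|: x∈[1,2], y∈[2,3] → 1·1 = 1.
|Q∩R| = 0 (no overlap).
|P∩Q∩R| = 0.
|P ∪ Q ∪ R| = 48 − 4 + 0 = 44.00.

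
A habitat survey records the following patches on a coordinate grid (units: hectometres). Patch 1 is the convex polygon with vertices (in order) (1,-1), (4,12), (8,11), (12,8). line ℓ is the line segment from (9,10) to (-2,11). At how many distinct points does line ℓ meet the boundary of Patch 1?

The segment meets the boundary at (3.651,10.486).

1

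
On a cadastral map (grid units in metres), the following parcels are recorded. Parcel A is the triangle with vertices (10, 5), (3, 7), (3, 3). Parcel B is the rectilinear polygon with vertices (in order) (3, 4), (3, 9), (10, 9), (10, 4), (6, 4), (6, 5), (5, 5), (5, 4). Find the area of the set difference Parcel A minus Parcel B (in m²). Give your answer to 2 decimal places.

2.75

|Parcel A| = 14, |Parcel A∩Parcel B| = 11.25.
|Parcel A ∖ Parcel B| = |Parcel A| − |Parcel A∩Parcel B| = 14 − 11.25 = 2.75.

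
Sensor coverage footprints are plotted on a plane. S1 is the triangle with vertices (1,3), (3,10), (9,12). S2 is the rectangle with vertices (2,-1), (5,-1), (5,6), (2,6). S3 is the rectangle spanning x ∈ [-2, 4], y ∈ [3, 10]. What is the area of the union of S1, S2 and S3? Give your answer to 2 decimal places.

67.06

By inclusion–exclusion:
Individual areas: |S1| = 19, |S2| = 21, |S3| = 42.
|S1∩S2| = 1.5625.
|S1∩S3| = 8.9375.
|S2∩S3|: x∈[2,4], y∈[3,6] → 2·3 = 6.
|S1∩S2∩S3| = 1.5625.
|S1 ∪ S2 ∪ S3| = 82 − 16.5 + 1.5625 = 67.06.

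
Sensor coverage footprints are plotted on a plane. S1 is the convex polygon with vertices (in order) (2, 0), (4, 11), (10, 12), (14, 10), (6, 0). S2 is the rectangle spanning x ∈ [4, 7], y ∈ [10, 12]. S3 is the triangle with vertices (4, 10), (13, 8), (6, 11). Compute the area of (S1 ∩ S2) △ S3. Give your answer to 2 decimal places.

6.68

|S1 ∩ S2| = 3.75.
|(S1 ∩ S2) ∩ S3| = 1.7857.
|(S1 ∩ S2) △ S3| = 3.75 + 6.5 − 3.5714 = 6.68.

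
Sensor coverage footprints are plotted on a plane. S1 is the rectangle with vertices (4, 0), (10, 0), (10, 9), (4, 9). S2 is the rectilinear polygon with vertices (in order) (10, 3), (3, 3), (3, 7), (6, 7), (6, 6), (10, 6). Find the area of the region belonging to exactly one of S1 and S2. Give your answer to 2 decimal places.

|S1| = 54, |S2| = 24, |S1∩S2| = 20.
|S1 △ S2| = |S1| + |S2| − 2·|S1∩S2| = 54 + 24 − 40 = 38.00.

38.00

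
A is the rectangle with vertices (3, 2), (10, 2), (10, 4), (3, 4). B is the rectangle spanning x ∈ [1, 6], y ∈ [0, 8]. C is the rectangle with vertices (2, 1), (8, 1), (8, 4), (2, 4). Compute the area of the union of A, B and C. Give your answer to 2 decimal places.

50.00

By inclusion–exclusion:
Individual areas: |A| = 14, |B| = 40, |C| = 18.
|A∩B|: x∈[3,6], y∈[2,4] → 3·2 = 6.
|A∩C|: x∈[3,8], y∈[2,4] → 5·2 = 10.
|B∩C|: x∈[2,6], y∈[1,4] → 4·3 = 12.
|A∩B∩C| = 6.
|A ∪ B ∪ C| = 72 − 28 + 6 = 50.00.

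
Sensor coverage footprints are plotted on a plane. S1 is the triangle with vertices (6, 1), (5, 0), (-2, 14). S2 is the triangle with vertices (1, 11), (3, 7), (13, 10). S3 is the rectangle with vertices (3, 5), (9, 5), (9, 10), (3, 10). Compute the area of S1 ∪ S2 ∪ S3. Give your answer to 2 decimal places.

By inclusion–exclusion:
Individual areas: |S1| = 10.5, |S2| = 23, |S3| = 30.
|S1∩S2| = 0.
|S1∩S3| = 0.2356.
|S2∩S3| = 12.6.
|S1∩S2∩S3| = 0.
|S1 ∪ S2 ∪ S3| = 63.5 − 12.8356 + 0 = 50.66.

50.66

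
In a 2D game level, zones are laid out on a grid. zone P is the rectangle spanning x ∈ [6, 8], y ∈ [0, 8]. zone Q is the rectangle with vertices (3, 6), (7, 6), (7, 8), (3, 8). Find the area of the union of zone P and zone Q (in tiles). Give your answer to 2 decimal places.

By inclusion–exclusion:
Individual areas: |zone P| = 16, |zone Q| = 8.
|zone P∩zone Q|: x∈[6,7], y∈[6,8] → 1·2 = 2.
|zone P ∪ zone Q| = 24 − 2 = 22.00.

22.00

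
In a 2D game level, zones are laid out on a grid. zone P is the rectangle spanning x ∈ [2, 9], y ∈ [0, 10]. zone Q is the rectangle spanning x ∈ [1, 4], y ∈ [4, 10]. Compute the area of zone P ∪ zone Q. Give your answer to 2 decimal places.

76.00

By inclusion–exclusion:
Individual areas: |zone P| = 70, |zone Q| = 18.
|zone P∩zone Q|: x∈[2,4], y∈[4,10] → 2·6 = 12.
|zone P ∪ zone Q| = 88 − 12 = 76.00.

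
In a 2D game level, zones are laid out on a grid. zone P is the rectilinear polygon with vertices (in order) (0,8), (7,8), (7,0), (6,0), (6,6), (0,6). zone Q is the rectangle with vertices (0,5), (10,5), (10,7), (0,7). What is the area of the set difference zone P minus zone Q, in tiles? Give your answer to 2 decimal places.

12.00

|zone P| = 20, |zone P∩zone Q| = 8.
|zone P ∖ zone Q| = |zone P| − |zone P∩zone Q| = 20 − 8 = 12.00.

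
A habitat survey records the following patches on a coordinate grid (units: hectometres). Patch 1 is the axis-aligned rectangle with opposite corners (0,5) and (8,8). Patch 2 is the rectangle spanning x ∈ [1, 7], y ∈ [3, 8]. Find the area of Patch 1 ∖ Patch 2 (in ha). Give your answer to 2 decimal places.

|Patch 1∩Patch 2|: x∈[1,7], y∈[5,8] → 6·3 = 18.
|Patch 1| = 24.
|Patch 1 ∖ Patch 2| = |Patch 1| − |Patch 1∩Patch 2| = 24 − 18 = 6.00.

6.00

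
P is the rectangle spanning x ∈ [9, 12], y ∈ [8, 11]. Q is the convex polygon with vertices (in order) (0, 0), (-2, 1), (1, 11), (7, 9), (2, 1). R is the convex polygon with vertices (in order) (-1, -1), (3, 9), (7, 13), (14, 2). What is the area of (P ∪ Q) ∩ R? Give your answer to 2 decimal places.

29.22

|P ∪ Q| = 60.
|(P ∪ Q) ∩ R| = 29.22.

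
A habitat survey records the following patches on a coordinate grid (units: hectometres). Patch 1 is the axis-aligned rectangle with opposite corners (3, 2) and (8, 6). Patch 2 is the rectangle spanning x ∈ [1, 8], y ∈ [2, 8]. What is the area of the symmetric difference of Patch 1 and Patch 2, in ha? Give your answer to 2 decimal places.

22.00

|Patch 1∩Patch 2|: x∈[3,8], y∈[2,6] → 5·4 = 20.
|Patch 1 △ Patch 2| = |Patch 1| + |Patch 2| − 2·|Patch 1∩Patch 2| = 20 + 42 − 40 = 22.00.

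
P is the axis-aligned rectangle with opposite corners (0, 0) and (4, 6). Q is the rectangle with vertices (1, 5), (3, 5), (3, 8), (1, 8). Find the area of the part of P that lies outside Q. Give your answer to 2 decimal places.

|P∩Q|: x∈[1,3], y∈[5,6] → 2·1 = 2.
|P| = 24.
|P ∖ Q| = |P| − |P∩Q| = 24 − 2 = 22.00.

22.00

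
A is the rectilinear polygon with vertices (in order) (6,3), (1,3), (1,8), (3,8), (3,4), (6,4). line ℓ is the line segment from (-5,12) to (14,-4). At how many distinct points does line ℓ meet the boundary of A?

The segment meets the boundary at (4.5,4), (3,5.263), (1,6.947), (5.688,3).

4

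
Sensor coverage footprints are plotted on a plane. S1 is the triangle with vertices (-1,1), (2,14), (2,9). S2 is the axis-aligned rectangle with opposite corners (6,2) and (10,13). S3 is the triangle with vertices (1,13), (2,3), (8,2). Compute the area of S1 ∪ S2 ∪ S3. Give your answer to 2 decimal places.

By inclusion–exclusion:
Individual areas: |S1| = 7.5, |S2| = 44, |S3| = 29.5.
|S1∩S2| = 0.
|S1∩S3| = 2.24.
|S2∩S3| = 2.8095.
|S1∩S2∩S3| = 0.
|S1 ∪ S2 ∪ S3| = 81 − 5.0495 + 0 = 75.95.

75.95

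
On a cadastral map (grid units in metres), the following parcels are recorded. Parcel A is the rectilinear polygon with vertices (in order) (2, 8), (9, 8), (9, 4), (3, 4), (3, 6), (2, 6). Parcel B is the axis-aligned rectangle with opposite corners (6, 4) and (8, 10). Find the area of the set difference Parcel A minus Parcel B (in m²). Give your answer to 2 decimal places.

|Parcel A| = 26, |Parcel A∩Parcel B| = 8.
|Parcel A ∖ Parcel B| = |Parcel A| − |Parcel A∩Parcel B| = 26 − 8 = 18.00.

18.00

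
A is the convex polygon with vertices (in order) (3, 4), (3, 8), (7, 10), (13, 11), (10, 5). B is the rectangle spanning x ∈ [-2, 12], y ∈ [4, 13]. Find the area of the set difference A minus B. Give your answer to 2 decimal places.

|A| = 43.5, |A∩B| = 42.5833.
|A ∖ B| = |A| − |A∩B| = 43.5 − 42.5833 = 0.92.

0.92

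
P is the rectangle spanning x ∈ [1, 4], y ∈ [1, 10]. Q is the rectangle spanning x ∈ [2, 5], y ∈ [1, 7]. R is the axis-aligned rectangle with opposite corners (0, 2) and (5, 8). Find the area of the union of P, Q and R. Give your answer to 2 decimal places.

40.00

By inclusion–exclusion:
Individual areas: |P| = 27, |Q| = 18, |R| = 30.
|P∩Q|: x∈[2,4], y∈[1,7] → 2·6 = 12.
|P∩R|: x∈[1,4], y∈[2,8] → 3·6 = 18.
|Q∩R|: x∈[2,5], y∈[2,7] → 3·5 = 15.
|P∩Q∩R| = 10.
|P ∪ Q ∪ R| = 75 − 45 + 10 = 40.00.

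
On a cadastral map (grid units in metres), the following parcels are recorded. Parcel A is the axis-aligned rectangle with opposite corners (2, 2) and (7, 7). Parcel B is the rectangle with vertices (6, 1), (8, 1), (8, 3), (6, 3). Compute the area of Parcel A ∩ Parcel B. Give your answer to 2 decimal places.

1.00

|Parcel A∩Parcel B|: x∈[6,7], y∈[2,3] → 1·1 = 1.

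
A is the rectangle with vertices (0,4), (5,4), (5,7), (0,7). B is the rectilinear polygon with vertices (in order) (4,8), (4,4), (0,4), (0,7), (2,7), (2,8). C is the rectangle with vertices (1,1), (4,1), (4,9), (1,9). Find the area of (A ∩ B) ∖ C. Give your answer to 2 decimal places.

|A ∩ B| = 12.
|(A ∩ B) ∩ C| = 9.
|(A ∩ B) ∖ C| = 12 − 9 = 3.00.

3.00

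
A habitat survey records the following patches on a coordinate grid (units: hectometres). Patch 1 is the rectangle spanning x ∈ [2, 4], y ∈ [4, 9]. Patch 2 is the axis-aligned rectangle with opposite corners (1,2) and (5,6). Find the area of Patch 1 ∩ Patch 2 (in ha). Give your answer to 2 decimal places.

|Patch 1∩Patch 2|: x∈[2,4], y∈[4,6] → 2·2 = 4.

4.00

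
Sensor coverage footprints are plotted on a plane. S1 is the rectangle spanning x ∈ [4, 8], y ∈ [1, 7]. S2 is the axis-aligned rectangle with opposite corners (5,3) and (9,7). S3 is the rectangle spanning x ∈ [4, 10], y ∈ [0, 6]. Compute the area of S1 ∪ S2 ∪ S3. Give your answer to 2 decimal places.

By inclusion–exclusion:
Individual areas: |S1| = 24, |S2| = 16, |S3| = 36.
|S1∩S2|: x∈[5,8], y∈[3,7] → 3·4 = 12.
|S1∩S3|: x∈[4,8], y∈[1,6] → 4·5 = 20.
|S2∩S3|: x∈[5,9], y∈[3,6] → 4·3 = 12.
|S1∩S2∩S3| = 9.
|S1 ∪ S2 ∪ S3| = 76 − 44 + 9 = 41.00.

41.00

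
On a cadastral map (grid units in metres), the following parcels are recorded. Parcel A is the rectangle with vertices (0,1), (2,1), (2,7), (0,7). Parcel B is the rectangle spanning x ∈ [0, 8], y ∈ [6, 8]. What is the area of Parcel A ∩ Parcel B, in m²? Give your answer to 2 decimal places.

2.00

|Parcel A∩Parcel B|: x∈[0,2], y∈[6,7] → 2·1 = 2.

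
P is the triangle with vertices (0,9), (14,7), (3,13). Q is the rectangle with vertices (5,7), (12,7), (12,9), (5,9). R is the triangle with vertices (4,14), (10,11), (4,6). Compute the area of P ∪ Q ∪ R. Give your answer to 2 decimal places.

48.11

By inclusion–exclusion:
Individual areas: |P| = 31, |Q| = 14, |R| = 24.
|P∩Q| = 7.7424.
|P∩R| = 12.087.
|Q∩R| = 2.8.
|P∩Q∩R| = 1.7362.
|P ∪ Q ∪ R| = 69 − 22.6294 + 1.7362 = 48.11.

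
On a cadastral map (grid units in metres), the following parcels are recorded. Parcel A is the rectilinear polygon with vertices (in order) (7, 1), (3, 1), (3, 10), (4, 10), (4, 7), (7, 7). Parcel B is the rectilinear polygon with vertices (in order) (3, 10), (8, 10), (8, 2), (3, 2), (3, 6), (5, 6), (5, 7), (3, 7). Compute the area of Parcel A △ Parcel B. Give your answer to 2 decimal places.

23.00

|Parcel A| = 27, |Parcel B| = 38, |Parcel A∩Parcel B| = 21.
|Parcel A △ Parcel B| = |Parcel A| + |Parcel B| − 2·|Parcel A∩Parcel B| = 27 + 38 − 42 = 23.00.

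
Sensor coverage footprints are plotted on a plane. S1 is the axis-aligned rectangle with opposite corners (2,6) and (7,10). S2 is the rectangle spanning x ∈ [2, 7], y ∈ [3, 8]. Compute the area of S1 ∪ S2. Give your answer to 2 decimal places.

By inclusion–exclusion:
Individual areas: |S1| = 20, |S2| = 25.
|S1∩S2|: x∈[2,7], y∈[6,8] → 5·2 = 10.
|S1 ∪ S2| = 45 − 10 = 35.00.

35.00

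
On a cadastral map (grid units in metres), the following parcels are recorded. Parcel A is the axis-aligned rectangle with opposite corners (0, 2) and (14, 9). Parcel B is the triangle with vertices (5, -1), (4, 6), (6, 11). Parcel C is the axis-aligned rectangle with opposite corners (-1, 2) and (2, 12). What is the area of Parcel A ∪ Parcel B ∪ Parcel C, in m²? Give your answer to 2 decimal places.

By inclusion–exclusion:
Individual areas: |Parcel A| = 98, |Parcel B| = 9.5, |Parcel C| = 30.
|Parcel A∩Parcel B| = 7.8488.
|Parcel A∩Parcel C|: x∈[0,2], y∈[2,9] → 2·7 = 14.
|Parcel B∩Parcel C| = 0.
|Parcel A∩Parcel B∩Parcel C| = 0.
|Parcel A ∪ Parcel B ∪ Parcel C| = 137.5 − 21.8488 + 0 = 115.65.

115.65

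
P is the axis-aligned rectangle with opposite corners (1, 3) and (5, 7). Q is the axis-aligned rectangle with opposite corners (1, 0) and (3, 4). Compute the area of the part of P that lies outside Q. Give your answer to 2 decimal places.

14.00

|P∩Q|: x∈[1,3], y∈[3,4] → 2·1 = 2.
|P| = 16.
|P ∖ Q| = |P| − |P∩Q| = 16 − 2 = 14.00.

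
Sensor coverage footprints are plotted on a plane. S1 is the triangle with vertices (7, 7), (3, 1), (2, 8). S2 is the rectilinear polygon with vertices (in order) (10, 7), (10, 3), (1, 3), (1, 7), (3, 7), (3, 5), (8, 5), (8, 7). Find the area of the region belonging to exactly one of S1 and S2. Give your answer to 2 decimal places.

30.43

|S1| = 17, |S2| = 26, |S1∩S2| = 6.2857.
|S1 △ S2| = |S1| + |S2| − 2·|S1∩S2| = 17 + 26 − 12.5714 = 30.43.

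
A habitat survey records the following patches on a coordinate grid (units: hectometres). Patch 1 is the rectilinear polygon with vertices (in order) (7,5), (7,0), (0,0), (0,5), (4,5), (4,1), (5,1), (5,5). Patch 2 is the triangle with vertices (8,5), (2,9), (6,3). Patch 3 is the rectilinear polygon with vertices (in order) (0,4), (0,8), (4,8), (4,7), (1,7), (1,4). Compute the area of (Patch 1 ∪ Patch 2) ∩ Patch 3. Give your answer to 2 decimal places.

1.92

|Patch 1 ∪ Patch 2| = 38.25.
|(Patch 1 ∪ Patch 2) ∩ Patch 3| = 1.92.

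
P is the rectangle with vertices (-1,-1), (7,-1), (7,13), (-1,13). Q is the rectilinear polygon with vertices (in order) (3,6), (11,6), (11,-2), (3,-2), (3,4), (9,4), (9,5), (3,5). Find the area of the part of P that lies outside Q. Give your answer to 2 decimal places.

88.00

|P| = 112, |P∩Q| = 24.
|P ∖ Q| = |P| − |P∩Q| = 112 − 24 = 88.00.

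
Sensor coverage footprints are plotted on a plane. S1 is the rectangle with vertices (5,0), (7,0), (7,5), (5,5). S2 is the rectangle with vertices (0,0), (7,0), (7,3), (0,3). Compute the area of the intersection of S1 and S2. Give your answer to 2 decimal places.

|S1∩S2|: x∈[5,7], y∈[0,3] → 2·3 = 6.

6.00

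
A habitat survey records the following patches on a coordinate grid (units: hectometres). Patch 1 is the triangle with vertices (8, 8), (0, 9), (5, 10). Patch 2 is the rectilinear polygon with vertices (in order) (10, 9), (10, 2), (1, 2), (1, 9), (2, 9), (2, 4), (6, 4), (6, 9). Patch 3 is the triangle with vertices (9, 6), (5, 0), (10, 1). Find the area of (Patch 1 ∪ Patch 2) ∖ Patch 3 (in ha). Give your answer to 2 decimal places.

|Patch 1 ∪ Patch 2| = 48.3125.
|(Patch 1 ∪ Patch 2) ∩ Patch 3| = 6.9333.
|(Patch 1 ∪ Patch 2) ∖ Patch 3| = 48.3125 − 6.9333 = 41.38.

41.38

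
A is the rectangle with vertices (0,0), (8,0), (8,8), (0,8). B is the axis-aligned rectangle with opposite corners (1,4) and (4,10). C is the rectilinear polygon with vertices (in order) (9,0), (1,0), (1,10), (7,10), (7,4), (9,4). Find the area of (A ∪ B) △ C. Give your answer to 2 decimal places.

22.00

|A ∪ B| = 70.
|(A ∪ B) ∩ C| = 58.
|(A ∪ B) △ C| = 70 + 68 − 116 = 22.00.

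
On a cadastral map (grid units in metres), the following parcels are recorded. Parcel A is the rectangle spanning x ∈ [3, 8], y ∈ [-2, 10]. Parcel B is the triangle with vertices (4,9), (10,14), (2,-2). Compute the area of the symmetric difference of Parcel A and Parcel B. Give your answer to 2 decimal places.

46.70

|Parcel A| = 60, |Parcel B| = 28, |Parcel A∩Parcel B| = 20.65.
|Parcel A △ Parcel B| = |Parcel A| + |Parcel B| − 2·|Parcel A∩Parcel B| = 60 + 28 − 41.3 = 46.70.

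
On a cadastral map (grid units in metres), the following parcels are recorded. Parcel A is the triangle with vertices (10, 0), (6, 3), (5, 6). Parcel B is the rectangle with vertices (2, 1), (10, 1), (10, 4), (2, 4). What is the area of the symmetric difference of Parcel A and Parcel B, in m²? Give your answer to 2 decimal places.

22.00

|Parcel A| = 4.5, |Parcel B| = 24, |Parcel A∩Parcel B| = 3.25.
|Parcel A △ Parcel B| = |Parcel A| + |Parcel B| − 2·|Parcel A∩Parcel B| = 4.5 + 24 − 6.5 = 22.00.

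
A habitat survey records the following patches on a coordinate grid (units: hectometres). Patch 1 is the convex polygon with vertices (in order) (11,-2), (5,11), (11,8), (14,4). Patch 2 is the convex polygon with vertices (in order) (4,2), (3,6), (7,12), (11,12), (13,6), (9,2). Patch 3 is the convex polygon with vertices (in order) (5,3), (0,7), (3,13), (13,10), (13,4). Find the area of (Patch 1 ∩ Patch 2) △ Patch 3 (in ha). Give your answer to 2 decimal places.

67.84

|Patch 1 ∩ Patch 2| = 27.2898.
|(Patch 1 ∩ Patch 2) ∩ Patch 3| = 25.7247.
|(Patch 1 ∩ Patch 2) △ Patch 3| = 27.2898 + 92 − 51.4494 = 67.84.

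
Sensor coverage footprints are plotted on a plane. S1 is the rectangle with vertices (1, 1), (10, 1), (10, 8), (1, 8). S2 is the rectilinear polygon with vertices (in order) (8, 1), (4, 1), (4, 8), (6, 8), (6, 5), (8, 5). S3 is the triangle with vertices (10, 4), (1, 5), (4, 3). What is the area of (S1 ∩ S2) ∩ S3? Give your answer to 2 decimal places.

4.44

The region (S1 ∩ S2) ∩ S3 is the polygon with vertices (8,3.667), (4,3), (4,4.667), (8,4.222).
By the shoelace formula its area is 4.44.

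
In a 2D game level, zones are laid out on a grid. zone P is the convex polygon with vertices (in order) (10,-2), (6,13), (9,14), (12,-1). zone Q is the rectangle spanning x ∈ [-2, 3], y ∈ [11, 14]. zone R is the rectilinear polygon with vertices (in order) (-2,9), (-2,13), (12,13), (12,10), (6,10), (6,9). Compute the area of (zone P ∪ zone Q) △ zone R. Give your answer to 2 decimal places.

67.40

|zone P ∪ zone Q| = 56.
|(zone P ∪ zone Q) ∩ zone R| = 19.3.
|(zone P ∪ zone Q) △ zone R| = 56 + 50 − 38.6 = 67.40.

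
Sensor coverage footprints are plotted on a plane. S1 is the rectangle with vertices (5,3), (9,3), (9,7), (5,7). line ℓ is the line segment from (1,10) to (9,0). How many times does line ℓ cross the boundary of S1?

2

The segment meets the boundary at (6.6,3), (5,5).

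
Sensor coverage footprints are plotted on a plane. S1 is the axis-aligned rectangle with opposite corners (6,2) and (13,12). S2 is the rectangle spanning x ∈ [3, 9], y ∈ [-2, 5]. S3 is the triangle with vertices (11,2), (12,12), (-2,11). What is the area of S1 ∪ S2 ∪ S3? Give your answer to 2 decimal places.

127.44

By inclusion–exclusion:
Individual areas: |S1| = 70, |S2| = 42, |S3| = 69.5.
|S1∩S2|: x∈[6,9], y∈[2,5] → 3·3 = 9.
|S1∩S3| = 45.0604.
|S2∩S3| = 1.8846.
|S1∩S2∩S3| = 1.8846.
|S1 ∪ S2 ∪ S3| = 181.5 − 55.9451 + 1.8846 = 127.44.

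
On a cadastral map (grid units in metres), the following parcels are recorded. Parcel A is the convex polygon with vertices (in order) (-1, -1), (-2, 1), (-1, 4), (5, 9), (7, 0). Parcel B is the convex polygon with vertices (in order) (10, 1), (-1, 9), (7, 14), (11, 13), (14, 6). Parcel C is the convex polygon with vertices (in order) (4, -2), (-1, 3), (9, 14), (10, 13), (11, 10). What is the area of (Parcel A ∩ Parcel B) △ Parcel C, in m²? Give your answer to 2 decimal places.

|Parcel A ∩ Parcel B| = 8.6242.
|(Parcel A ∩ Parcel B) ∩ Parcel C| = 8.5902.
|(Parcel A ∩ Parcel B) △ Parcel C| = 8.6242 + 79.5 − 17.1804 = 70.94.

70.94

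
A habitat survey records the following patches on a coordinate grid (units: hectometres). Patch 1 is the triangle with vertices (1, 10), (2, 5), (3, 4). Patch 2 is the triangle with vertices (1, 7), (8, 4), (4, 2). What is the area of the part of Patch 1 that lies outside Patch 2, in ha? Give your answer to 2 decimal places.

|Patch 1| = 2, |Patch 1∩Patch 2| = 1.1344.
|Patch 1 ∖ Patch 2| = |Patch 1| − |Patch 1∩Patch 2| = 2 − 1.1344 = 0.87.

0.87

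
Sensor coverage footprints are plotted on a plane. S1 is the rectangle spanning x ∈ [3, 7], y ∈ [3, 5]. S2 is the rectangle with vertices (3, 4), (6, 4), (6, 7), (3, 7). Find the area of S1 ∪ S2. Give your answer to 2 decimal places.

By inclusion–exclusion:
Individual areas: |S1| = 8, |S2| = 9.
|S1∩S2|: x∈[3,6], y∈[4,5] → 3·1 = 3.
|S1 ∪ S2| = 17 − 3 = 14.00.

14.00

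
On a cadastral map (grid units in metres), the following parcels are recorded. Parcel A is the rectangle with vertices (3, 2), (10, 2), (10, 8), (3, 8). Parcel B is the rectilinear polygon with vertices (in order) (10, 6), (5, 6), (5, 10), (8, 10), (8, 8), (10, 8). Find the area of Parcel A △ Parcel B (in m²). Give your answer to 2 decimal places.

38.00

|Parcel A| = 42, |Parcel B| = 16, |Parcel A∩Parcel B| = 10.
|Parcel A △ Parcel B| = |Parcel A| + |Parcel B| − 2·|Parcel A∩Parcel B| = 42 + 16 − 20 = 38.00.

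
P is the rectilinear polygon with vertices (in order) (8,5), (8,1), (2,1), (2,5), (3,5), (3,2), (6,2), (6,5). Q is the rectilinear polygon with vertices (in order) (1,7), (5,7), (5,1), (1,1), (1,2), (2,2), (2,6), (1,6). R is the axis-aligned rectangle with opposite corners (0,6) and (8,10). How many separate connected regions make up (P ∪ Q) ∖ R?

1

(P ∪ Q) ∖ R is a single connected region.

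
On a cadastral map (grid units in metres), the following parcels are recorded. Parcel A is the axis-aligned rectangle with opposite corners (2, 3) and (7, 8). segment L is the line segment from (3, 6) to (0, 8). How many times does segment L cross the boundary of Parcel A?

1

The segment meets the boundary at (2,6.667).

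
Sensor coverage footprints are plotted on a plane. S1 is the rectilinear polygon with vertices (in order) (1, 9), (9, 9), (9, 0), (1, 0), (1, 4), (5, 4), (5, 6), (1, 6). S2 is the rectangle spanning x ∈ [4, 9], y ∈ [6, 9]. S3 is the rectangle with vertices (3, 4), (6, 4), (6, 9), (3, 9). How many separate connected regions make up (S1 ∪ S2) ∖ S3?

2

(S1 ∪ S2) ∖ S3 splits into 2 disjoint pieces (area 47, area 6).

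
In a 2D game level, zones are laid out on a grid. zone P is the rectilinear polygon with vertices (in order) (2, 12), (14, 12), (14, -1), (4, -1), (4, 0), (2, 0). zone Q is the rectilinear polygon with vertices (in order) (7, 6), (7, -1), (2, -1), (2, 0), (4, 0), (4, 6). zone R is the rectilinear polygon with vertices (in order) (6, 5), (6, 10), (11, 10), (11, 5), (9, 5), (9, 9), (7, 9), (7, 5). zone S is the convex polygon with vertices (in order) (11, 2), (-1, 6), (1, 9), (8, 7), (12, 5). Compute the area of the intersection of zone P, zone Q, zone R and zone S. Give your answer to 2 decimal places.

1.00

The intersection is the polygon with vertices (7,5), (6,5), (6,6), (7,6).
By the shoelace formula its area is 1.00.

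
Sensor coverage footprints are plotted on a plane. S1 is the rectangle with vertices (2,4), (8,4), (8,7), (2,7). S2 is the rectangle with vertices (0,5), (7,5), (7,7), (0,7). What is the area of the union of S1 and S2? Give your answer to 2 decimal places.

22.00

By inclusion–exclusion:
Individual areas: |S1| = 18, |S2| = 14.
|S1∩S2|: x∈[2,7], y∈[5,7] → 5·2 = 10.
|S1 ∪ S2| = 32 − 10 = 22.00.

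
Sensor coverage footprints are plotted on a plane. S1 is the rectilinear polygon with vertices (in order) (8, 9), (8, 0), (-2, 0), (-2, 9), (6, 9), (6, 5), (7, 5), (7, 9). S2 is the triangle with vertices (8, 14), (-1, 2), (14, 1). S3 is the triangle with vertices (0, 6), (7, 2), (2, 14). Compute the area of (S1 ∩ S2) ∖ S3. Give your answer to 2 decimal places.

28.70

|S1 ∩ S2| = 43.325.
|(S1 ∩ S2) ∩ S3| = 14.6286.
|(S1 ∩ S2) ∖ S3| = 43.325 − 14.6286 = 28.70.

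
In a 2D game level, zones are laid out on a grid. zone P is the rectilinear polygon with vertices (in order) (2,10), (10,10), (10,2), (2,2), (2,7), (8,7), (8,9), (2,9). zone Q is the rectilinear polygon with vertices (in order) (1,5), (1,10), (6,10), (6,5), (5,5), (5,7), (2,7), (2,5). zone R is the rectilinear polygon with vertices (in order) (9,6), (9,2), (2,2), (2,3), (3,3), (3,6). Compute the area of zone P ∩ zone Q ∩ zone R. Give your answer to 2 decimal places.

1.00

The intersection is the polygon with vertices (5,5), (5,6), (6,6), (6,5).
By the shoelace formula its area is 1.00.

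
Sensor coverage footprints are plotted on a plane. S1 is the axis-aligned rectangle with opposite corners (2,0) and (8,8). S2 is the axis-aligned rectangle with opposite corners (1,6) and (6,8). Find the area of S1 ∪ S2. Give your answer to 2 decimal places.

By inclusion–exclusion:
Individual areas: |S1| = 48, |S2| = 10.
|S1∩S2|: x∈[2,6], y∈[6,8] → 4·2 = 8.
|S1 ∪ S2| = 58 − 8 = 50.00.

50.00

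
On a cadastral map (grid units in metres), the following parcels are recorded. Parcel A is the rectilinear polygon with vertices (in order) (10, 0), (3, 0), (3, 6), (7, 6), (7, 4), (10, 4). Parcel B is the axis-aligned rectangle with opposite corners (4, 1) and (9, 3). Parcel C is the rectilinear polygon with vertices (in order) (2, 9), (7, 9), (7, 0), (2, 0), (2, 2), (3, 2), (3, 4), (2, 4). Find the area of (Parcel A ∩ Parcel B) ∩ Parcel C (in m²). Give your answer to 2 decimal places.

6.00

The region (Parcel A ∩ Parcel B) ∩ Parcel C is the polygon with vertices (4,3), (7,3), (7,1), (4,1).
By the shoelace formula its area is 6.00.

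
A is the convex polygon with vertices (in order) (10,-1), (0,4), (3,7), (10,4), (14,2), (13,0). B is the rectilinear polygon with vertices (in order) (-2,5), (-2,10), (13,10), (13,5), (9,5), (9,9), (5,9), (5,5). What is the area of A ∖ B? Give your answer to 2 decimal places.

47.36

|A| = 52.5, |A∩B| = 5.1429.
|A ∖ B| = |A| − |A∩B| = 52.5 − 5.1429 = 47.36.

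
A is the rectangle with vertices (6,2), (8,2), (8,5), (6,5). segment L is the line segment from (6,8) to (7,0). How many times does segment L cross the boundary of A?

The segment meets the boundary at (6.75,2), (6.375,5).

2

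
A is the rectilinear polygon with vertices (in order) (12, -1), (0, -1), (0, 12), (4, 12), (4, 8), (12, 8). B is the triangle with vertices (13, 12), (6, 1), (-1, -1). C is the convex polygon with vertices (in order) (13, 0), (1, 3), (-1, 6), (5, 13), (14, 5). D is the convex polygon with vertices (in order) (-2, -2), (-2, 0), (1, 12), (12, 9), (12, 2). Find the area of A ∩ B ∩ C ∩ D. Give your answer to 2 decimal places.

18.04

The intersection is the polygon with vertices (10.454,8), (6.412,1.647), (2.818,2.546), (8.692,8).
By the shoelace formula its area is 18.04.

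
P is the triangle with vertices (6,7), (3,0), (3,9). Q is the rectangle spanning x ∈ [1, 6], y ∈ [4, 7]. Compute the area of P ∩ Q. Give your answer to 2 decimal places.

The intersection is the polygon with vertices (4.714,4), (3,4), (3,7), (6,7).
By the shoelace formula its area is 7.07.

7.07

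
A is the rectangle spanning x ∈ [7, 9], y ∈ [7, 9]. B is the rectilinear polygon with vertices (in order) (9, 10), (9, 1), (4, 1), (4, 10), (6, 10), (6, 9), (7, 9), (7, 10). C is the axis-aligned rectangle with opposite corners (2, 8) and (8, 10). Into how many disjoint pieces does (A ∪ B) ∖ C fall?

1

(A ∪ B) ∖ C is a single connected region.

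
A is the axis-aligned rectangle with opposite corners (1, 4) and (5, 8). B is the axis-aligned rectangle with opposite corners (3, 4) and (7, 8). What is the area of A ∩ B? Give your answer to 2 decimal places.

|A∩B|: x∈[3,5], y∈[4,8] → 2·4 = 8.

8.00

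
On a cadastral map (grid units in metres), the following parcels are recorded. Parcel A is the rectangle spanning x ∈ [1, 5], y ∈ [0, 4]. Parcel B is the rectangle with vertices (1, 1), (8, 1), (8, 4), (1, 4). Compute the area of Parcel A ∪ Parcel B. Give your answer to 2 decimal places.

By inclusion–exclusion:
Individual areas: |Parcel A| = 16, |Parcel B| = 21.
|Parcel A∩Parcel B|: x∈[1,5], y∈[1,4] → 4·3 = 12.
|Parcel A ∪ Parcel B| = 37 − 12 = 25.00.

25.00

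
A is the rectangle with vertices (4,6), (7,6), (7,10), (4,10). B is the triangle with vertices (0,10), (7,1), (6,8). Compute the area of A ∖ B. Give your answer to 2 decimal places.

|A| = 12, |A∩B| = 4.9524.
|A ∖ B| = |A| − |A∩B| = 12 − 4.9524 = 7.05.

7.05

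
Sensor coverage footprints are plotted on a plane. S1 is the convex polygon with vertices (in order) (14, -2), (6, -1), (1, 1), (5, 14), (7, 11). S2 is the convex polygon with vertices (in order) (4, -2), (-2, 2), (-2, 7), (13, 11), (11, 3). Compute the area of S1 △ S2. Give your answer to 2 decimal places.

83.47

|S1| = 98.5, |S2| = 117.5, |S1∩S2| = 66.2645.
|S1 △ S2| = |S1| + |S2| − 2·|S1∩S2| = 98.5 + 117.5 − 132.5289 = 83.47.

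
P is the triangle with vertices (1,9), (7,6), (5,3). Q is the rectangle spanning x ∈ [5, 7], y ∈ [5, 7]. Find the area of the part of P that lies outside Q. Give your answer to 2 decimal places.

|P| = 12, |P∩Q| = 2.6667.
|P ∖ Q| = |P| − |P∩Q| = 12 − 2.6667 = 9.33.

9.33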